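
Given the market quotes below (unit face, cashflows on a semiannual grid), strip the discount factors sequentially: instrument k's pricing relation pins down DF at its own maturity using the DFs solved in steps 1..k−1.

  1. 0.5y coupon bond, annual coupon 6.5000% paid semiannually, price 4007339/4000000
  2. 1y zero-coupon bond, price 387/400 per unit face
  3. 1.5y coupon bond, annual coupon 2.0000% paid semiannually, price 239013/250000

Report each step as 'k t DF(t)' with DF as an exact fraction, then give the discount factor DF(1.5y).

1 1/2 9703/10000
2 1 387/400
3 3/2 4637/5000
DF(1.5y) = 4637/5000 ≈ 0.927400

step 1 [0.5y] bond c/2=13/400: DF=(4007339/4000000 − 13/400·(0))/(1+13/400) = 9703/10000 ≈ 0.970300
step 2 [1y] zero: DF = P = 387/400 ≈ 0.967500
step 3 [1.5y] bond c/2=1/100: DF=(239013/250000 − 1/100·(0.970300+0.967500))/(1+1/100) = 4637/5000 ≈ 0.927400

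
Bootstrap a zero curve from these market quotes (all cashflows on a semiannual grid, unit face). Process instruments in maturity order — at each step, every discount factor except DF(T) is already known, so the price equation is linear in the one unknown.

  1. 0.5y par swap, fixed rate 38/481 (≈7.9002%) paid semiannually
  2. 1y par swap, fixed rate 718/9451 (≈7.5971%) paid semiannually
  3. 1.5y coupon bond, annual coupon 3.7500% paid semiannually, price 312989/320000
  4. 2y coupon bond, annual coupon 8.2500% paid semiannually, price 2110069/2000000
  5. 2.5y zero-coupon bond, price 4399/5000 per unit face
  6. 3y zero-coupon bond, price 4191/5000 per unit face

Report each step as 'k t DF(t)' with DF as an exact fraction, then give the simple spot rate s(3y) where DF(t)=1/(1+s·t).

step 1 [0.5y] swap r/2=19/481: DF=(1 − 19/481·(0))/(1+19/481) = 481/500 ≈ 0.962000
step 2 [1y] swap r/2=359/9451: DF=(1 − 359/9451·(0.962000))/(1+359/9451) = 4641/5000 ≈ 0.928200
step 3 [1.5y] bond c/2=3/160: DF=(312989/320000 − 3/160·(0.962000+0.928200))/(1+3/160) = 9253/10000 ≈ 0.925300
step 4 [2y] bond c/2=33/800: DF=(2110069/2000000 − 33/800·(0.962000+0.928200+0.925300))/(1+33/800) = 9017/10000 ≈ 0.901700
step 5 [2.5y] zero: DF = P = 4399/5000 ≈ 0.879800
step 6 [3y] zero: DF = P = 4191/5000 ≈ 0.838200

1 1/2 481/500
2 1 4641/5000
3 3/2 9253/10000
4 2 9017/10000
5 5/2 4399/5000
6 3 4191/5000
s(3y) = (1/(4191/5000) − 1)/(3) = 809/12573 ≈ 6.4344%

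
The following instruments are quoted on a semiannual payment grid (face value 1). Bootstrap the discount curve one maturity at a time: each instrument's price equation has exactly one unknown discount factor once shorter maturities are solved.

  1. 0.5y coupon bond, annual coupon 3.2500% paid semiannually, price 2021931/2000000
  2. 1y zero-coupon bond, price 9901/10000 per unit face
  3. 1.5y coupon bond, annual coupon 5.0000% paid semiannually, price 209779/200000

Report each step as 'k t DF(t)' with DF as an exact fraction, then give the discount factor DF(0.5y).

step 1 [0.5y] bond c/2=13/800: DF=(2021931/2000000 − 13/800·(0))/(1+13/800) = 2487/2500 ≈ 0.994800
step 2 [1y] zero: DF = P = 9901/10000 ≈ 0.990100
step 3 [1.5y] bond c/2=1/40: DF=(209779/200000 − 1/40·(0.994800+0.990100))/(1+1/40) = 9749/10000 ≈ 0.974900

1 1/2 2487/2500
2 1 9901/10000
3 3/2 9749/10000
DF(0.5y) = 2487/2500 ≈ 0.994800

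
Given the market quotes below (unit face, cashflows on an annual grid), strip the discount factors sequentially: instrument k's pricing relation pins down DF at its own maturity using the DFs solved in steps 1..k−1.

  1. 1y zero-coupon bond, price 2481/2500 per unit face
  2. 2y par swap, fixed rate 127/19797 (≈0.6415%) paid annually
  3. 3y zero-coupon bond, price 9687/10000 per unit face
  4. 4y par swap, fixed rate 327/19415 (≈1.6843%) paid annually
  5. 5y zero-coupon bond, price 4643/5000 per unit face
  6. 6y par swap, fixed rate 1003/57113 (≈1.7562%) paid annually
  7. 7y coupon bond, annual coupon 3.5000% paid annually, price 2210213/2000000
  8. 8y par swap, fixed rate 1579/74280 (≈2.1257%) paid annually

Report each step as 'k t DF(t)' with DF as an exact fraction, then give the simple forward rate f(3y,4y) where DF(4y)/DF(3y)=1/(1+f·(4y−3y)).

step 1 [1y] zero: DF = P = 2481/2500 ≈ 0.992400
step 2 [2y] swap r/1=127/19797: DF=(1 − 127/19797·(0.992400))/(1+127/19797) = 9873/10000 ≈ 0.987300
step 3 [3y] zero: DF = P = 9687/10000 ≈ 0.968700
step 4 [4y] swap r/1=327/19415: DF=(1 − 327/19415·(0.992400+0.987300+0.968700))/(1+327/19415) = 4673/5000 ≈ 0.934600
step 5 [5y] zero: DF = P = 4643/5000 ≈ 0.928600
step 6 [6y] swap r/1=1003/57113: DF=(1 − 1003/57113·(0.992400+0.987300+0.968700+0.934600+0.928600))/(1+1003/57113) = 8997/10000 ≈ 0.899700
step 7 [7y] bond c/1=7/200: DF=(2210213/2000000 − 7/200·(0.992400+0.987300+0.968700+0.934600+0.928600+0.899700))/(1+7/200) = 4373/5000 ≈ 0.874600
step 8 [8y] swap r/1=1579/74280: DF=(1 − 1579/74280·(0.992400+0.987300+0.968700+0.934600+0.928600+0.899700+0.874600))/(1+1579/74280) = 8421/10000 ≈ 0.842100

1 1 2481/2500
2 2 9873/10000
3 3 9687/10000
4 4 4673/5000
5 5 4643/5000
6 6 8997/10000
7 7 4373/5000
8 8 8421/10000
f(3y,4y) = ((9687/10000)/(4673/5000) − 1)/(1) = 341/9346 ≈ 3.6486%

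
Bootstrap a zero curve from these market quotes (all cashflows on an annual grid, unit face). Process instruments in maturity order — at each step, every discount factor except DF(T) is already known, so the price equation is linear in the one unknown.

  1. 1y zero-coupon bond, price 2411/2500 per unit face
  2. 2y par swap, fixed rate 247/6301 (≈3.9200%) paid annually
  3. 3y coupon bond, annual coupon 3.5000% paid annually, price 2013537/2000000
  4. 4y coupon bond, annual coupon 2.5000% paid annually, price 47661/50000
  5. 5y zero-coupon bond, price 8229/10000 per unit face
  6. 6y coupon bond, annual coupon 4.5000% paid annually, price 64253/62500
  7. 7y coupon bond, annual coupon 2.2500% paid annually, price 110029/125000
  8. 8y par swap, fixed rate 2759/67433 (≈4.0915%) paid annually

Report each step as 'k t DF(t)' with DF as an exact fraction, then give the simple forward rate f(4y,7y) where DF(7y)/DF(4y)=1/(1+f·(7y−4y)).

step 1 [1y] zero: DF = P = 2411/2500 ≈ 0.964400
step 2 [2y] swap r/1=247/6301: DF=(1 − 247/6301·(0.964400))/(1+247/6301) = 9259/10000 ≈ 0.925900
step 3 [3y] bond c/1=7/200: DF=(2013537/2000000 − 7/200·(0.964400+0.925900))/(1+7/200) = 568/625 ≈ 0.908800
step 4 [4y] bond c/1=1/40: DF=(47661/50000 − 1/40·(0.964400+0.925900+0.908800))/(1+1/40) = 8617/10000 ≈ 0.861700
step 5 [5y] zero: DF = P = 8229/10000 ≈ 0.822900
step 6 [6y] bond c/1=9/200: DF=(64253/62500 − 9/200·(0.964400+0.925900+0.908800+0.861700+0.822900))/(1+9/200) = 7907/10000 ≈ 0.790700
step 7 [7y] bond c/1=9/400: DF=(110029/125000 − 9/400·(0.964400+0.925900+0.908800+0.861700+0.822900+0.790700))/(1+9/400) = 931/1250 ≈ 0.744800
step 8 [8y] swap r/1=2759/67433: DF=(1 − 2759/67433·(0.964400+0.925900+0.908800+0.861700+0.822900+0.790700+0.744800))/(1+2759/67433) = 7241/10000 ≈ 0.724100

1 1 2411/2500
2 2 9259/10000
3 3 568/625
4 4 8617/10000
5 5 8229/10000
6 6 7907/10000
7 7 931/1250
8 8 7241/10000
f(4y,7y) = ((8617/10000)/(931/1250) − 1)/(3) = 167/3192 ≈ 5.2318%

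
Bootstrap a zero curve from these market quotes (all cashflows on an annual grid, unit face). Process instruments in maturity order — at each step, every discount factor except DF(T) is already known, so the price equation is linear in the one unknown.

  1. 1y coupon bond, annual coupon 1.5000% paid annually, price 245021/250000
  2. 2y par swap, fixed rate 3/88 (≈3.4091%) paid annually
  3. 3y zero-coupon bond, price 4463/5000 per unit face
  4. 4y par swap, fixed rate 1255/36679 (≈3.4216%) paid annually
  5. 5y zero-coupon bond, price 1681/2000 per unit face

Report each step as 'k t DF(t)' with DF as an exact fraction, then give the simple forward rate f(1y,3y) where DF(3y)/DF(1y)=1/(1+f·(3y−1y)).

step 1 [1y] bond c/1=3/200: DF=(245021/250000 − 3/200·(0))/(1+3/200) = 1207/1250 ≈ 0.965600
step 2 [2y] swap r/1=3/88: DF=(1 − 3/88·(0.965600))/(1+3/88) = 1169/1250 ≈ 0.935200
step 3 [3y] zero: DF = P = 4463/5000 ≈ 0.892600
step 4 [4y] swap r/1=1255/36679: DF=(1 − 1255/36679·(0.965600+0.935200+0.892600))/(1+1255/36679) = 1749/2000 ≈ 0.874500
step 5 [5y] zero: DF = P = 1681/2000 ≈ 0.840500

1 1 1207/1250
2 2 1169/1250
3 3 4463/5000
4 4 1749/2000
5 5 1681/2000
f(1y,3y) = ((1207/1250)/(4463/5000) − 1)/(2) = 365/8926 ≈ 4.0892%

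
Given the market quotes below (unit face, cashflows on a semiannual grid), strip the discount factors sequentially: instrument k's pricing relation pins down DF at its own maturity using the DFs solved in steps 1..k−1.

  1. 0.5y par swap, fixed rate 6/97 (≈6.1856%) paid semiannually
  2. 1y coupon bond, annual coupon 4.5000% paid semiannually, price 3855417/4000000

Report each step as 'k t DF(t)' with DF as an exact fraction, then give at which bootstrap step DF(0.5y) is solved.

step 1 [0.5y] swap r/2=3/97: DF=(1 − 3/97·(0))/(1+3/97) = 97/100 ≈ 0.970000
step 2 [1y] bond c/2=9/400: DF=(3855417/4000000 − 9/400·(0.970000))/(1+9/400) = 9213/10000 ≈ 0.921300

1 1/2 97/100
2 1 9213/10000
DF(0.5y) is solved at step 1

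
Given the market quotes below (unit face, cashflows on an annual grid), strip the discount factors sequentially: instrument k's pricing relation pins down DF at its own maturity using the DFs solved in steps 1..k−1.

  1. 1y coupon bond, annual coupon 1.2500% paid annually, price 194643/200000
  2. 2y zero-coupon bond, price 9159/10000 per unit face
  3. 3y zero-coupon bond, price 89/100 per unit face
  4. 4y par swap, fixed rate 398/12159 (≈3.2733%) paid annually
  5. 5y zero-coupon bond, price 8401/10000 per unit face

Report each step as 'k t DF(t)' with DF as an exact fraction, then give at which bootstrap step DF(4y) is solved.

1 1 2403/2500
2 2 9159/10000
3 3 89/100
4 4 4403/5000
5 5 8401/10000
DF(4y) is solved at step 4

step 1 [1y] bond c/1=1/80: DF=(194643/200000 − 1/80·(0))/(1+1/80) = 2403/2500 ≈ 0.961200
step 2 [2y] zero: DF = P = 9159/10000 ≈ 0.915900
step 3 [3y] zero: DF = P = 89/100 ≈ 0.890000
step 4 [4y] swap r/1=398/12159: DF=(1 − 398/12159·(0.961200+0.915900+0.890000))/(1+398/12159) = 4403/5000 ≈ 0.880600
step 5 [5y] zero: DF = P = 8401/10000 ≈ 0.840100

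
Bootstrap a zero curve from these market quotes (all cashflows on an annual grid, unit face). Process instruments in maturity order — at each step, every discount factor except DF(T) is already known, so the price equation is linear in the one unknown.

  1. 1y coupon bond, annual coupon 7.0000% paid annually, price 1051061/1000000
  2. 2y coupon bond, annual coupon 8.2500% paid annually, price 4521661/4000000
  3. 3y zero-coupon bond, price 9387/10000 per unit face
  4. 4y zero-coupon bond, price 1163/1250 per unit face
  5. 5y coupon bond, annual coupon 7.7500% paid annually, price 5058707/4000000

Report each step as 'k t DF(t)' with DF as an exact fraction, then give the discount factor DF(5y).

1 1 9823/10000
2 2 4847/5000
3 3 9387/10000
4 4 1163/1250
5 5 8989/10000
DF(5y) = 8989/10000 ≈ 0.898900

step 1 [1y] bond c/1=7/100: DF=(1051061/1000000 − 7/100·(0))/(1+7/100) = 9823/10000 ≈ 0.982300
step 2 [2y] bond c/1=33/400: DF=(4521661/4000000 − 33/400·(0.982300))/(1+33/400) = 4847/5000 ≈ 0.969400
step 3 [3y] zero: DF = P = 9387/10000 ≈ 0.938700
step 4 [4y] zero: DF = P = 1163/1250 ≈ 0.930400
step 5 [5y] bond c/1=31/400: DF=(5058707/4000000 − 31/400·(0.982300+0.969400+0.938700+0.930400))/(1+31/400) = 8989/10000 ≈ 0.898900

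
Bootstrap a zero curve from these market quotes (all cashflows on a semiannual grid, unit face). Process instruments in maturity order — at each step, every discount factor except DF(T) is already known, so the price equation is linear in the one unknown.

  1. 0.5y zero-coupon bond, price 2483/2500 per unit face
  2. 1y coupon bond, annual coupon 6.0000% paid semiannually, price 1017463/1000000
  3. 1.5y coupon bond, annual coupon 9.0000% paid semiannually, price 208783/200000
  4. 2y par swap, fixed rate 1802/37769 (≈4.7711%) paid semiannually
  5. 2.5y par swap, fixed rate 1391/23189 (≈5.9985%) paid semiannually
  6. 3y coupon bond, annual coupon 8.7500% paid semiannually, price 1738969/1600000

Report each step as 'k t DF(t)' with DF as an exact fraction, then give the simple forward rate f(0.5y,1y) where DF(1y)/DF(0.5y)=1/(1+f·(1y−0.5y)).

step 1 [0.5y] zero: DF = P = 2483/2500 ≈ 0.993200
step 2 [1y] bond c/2=3/100: DF=(1017463/1000000 − 3/100·(0.993200))/(1+3/100) = 9589/10000 ≈ 0.958900
step 3 [1.5y] bond c/2=9/200: DF=(208783/200000 − 9/200·(0.993200+0.958900))/(1+9/200) = 9149/10000 ≈ 0.914900
step 4 [2y] swap r/2=901/37769: DF=(1 − 901/37769·(0.993200+0.958900+0.914900))/(1+901/37769) = 9099/10000 ≈ 0.909900
step 5 [2.5y] swap r/2=1391/46378: DF=(1 − 1391/46378·(0.993200+0.958900+0.914900+0.909900))/(1+1391/46378) = 8609/10000 ≈ 0.860900
step 6 [3y] bond c/2=7/160: DF=(1738969/1600000 − 7/160·(0.993200+0.958900+0.914900+0.909900+0.860900))/(1+7/160) = 8469/10000 ≈ 0.846900

1 1/2 2483/2500
2 1 9589/10000
3 3/2 9149/10000
4 2 9099/10000
5 5/2 8609/10000
6 3 8469/10000
f(0.5y,1y) = ((2483/2500)/(9589/10000) − 1)/(1/2) = 686/9589 ≈ 7.1540%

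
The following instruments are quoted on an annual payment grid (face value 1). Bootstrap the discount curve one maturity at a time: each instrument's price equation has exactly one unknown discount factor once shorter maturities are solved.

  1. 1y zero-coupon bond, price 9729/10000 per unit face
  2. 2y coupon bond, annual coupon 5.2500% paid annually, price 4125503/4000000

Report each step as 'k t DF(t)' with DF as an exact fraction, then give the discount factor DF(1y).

step 1 [1y] zero: DF = P = 9729/10000 ≈ 0.972900
step 2 [2y] bond c/1=21/400: DF=(4125503/4000000 − 21/400·(0.972900))/(1+21/400) = 4657/5000 ≈ 0.931400

1 1 9729/10000
2 2 4657/5000
DF(1y) = 9729/10000 ≈ 0.972900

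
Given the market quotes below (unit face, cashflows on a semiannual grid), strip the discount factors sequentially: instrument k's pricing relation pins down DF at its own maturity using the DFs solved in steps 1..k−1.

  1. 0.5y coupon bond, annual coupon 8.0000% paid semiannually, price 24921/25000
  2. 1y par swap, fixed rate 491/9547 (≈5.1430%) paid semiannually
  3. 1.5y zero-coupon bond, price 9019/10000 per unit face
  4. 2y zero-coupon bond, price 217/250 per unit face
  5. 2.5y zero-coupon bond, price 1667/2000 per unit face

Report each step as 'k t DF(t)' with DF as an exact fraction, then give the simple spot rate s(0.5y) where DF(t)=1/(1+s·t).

1 1/2 1917/2000
2 1 9509/10000
3 3/2 9019/10000
4 2 217/250
5 5/2 1667/2000
s(0.5y) = (1/(1917/2000) − 1)/(1/2) = 166/1917 ≈ 8.6594%

step 1 [0.5y] bond c/2=1/25: DF=(24921/25000 − 1/25·(0))/(1+1/25) = 1917/2000 ≈ 0.958500
step 2 [1y] swap r/2=491/19094: DF=(1 − 491/19094·(0.958500))/(1+491/19094) = 9509/10000 ≈ 0.950900
step 3 [1.5y] zero: DF = P = 9019/10000 ≈ 0.901900
step 4 [2y] zero: DF = P = 217/250 ≈ 0.868000
step 5 [2.5y] zero: DF = P = 1667/2000 ≈ 0.833500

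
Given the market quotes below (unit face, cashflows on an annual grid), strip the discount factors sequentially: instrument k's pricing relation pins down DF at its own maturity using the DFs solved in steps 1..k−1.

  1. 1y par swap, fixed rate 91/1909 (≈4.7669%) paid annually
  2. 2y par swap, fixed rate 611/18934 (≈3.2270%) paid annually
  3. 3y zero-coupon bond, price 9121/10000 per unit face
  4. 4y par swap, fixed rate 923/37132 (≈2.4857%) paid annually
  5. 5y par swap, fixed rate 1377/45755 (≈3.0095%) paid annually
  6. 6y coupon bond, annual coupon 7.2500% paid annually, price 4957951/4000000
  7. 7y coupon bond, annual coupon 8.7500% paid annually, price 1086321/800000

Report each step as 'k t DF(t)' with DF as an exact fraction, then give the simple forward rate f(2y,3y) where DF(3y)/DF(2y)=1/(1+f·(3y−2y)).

1 1 1909/2000
2 2 9389/10000
3 3 9121/10000
4 4 9077/10000
5 5 8623/10000
6 6 529/625
7 7 2031/2500
f(2y,3y) = ((9389/10000)/(9121/10000) − 1)/(1) = 268/9121 ≈ 2.9383%

step 1 [1y] swap r/1=91/1909: DF=(1 − 91/1909·(0))/(1+91/1909) = 1909/2000 ≈ 0.954500
step 2 [2y] swap r/1=611/18934: DF=(1 − 611/18934·(0.954500))/(1+611/18934) = 9389/10000 ≈ 0.938900
step 3 [3y] zero: DF = P = 9121/10000 ≈ 0.912100
step 4 [4y] swap r/1=923/37132: DF=(1 − 923/37132·(0.954500+0.938900+0.912100))/(1+923/37132) = 9077/10000 ≈ 0.907700
step 5 [5y] swap r/1=1377/45755: DF=(1 − 1377/45755·(0.954500+0.938900+0.912100+0.907700))/(1+1377/45755) = 8623/10000 ≈ 0.862300
step 6 [6y] bond c/1=29/400: DF=(4957951/4000000 − 29/400·(0.954500+0.938900+0.912100+0.907700+0.862300))/(1+29/400) = 529/625 ≈ 0.846400
step 7 [7y] bond c/1=7/80: DF=(1086321/800000 − 7/80·(0.954500+0.938900+0.912100+0.907700+0.862300+0.846400))/(1+7/80) = 2031/2500 ≈ 0.812400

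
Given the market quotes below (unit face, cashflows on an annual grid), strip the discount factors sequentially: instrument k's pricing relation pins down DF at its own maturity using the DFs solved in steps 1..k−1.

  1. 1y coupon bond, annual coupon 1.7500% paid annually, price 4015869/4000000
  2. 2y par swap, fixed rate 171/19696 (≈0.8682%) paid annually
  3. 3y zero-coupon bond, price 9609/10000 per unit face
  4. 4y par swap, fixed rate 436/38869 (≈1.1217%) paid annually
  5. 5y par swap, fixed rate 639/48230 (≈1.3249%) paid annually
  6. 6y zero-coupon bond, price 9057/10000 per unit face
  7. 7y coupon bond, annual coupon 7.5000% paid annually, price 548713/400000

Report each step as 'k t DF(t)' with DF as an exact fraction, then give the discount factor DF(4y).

1 1 9867/10000
2 2 9829/10000
3 3 9609/10000
4 4 2391/2500
5 5 9361/10000
6 6 9057/10000
7 7 2191/2500
DF(4y) = 2391/2500 ≈ 0.956400

step 1 [1y] bond c/1=7/400: DF=(4015869/4000000 − 7/400·(0))/(1+7/400) = 9867/10000 ≈ 0.986700
step 2 [2y] swap r/1=171/19696: DF=(1 − 171/19696·(0.986700))/(1+171/19696) = 9829/10000 ≈ 0.982900
step 3 [3y] zero: DF = P = 9609/10000 ≈ 0.960900
step 4 [4y] swap r/1=436/38869: DF=(1 − 436/38869·(0.986700+0.982900+0.960900))/(1+436/38869) = 2391/2500 ≈ 0.956400
step 5 [5y] swap r/1=639/48230: DF=(1 − 639/48230·(0.986700+0.982900+0.960900+0.956400))/(1+639/48230) = 9361/10000 ≈ 0.936100
step 6 [6y] zero: DF = P = 9057/10000 ≈ 0.905700
step 7 [7y] bond c/1=3/40: DF=(548713/400000 − 3/40·(0.986700+0.982900+0.960900+0.956400+0.936100+0.905700))/(1+3/40) = 2191/2500 ≈ 0.876400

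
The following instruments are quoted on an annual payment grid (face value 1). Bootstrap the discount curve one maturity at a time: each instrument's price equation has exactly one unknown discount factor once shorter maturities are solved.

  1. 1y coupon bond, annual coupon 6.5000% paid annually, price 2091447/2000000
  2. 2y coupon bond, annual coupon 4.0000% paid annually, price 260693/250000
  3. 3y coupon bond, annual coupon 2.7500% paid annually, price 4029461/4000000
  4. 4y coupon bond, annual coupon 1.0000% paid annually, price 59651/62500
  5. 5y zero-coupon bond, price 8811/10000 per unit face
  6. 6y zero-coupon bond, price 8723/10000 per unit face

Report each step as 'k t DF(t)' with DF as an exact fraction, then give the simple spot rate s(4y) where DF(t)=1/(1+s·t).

step 1 [1y] bond c/1=13/200: DF=(2091447/2000000 − 13/200·(0))/(1+13/200) = 9819/10000 ≈ 0.981900
step 2 [2y] bond c/1=1/25: DF=(260693/250000 − 1/25·(0.981900))/(1+1/25) = 9649/10000 ≈ 0.964900
step 3 [3y] bond c/1=11/400: DF=(4029461/4000000 − 11/400·(0.981900+0.964900))/(1+11/400) = 9283/10000 ≈ 0.928300
step 4 [4y] bond c/1=1/100: DF=(59651/62500 − 1/100·(0.981900+0.964900+0.928300))/(1+1/100) = 1833/2000 ≈ 0.916500
step 5 [5y] zero: DF = P = 8811/10000 ≈ 0.881100
step 6 [6y] zero: DF = P = 8723/10000 ≈ 0.872300

1 1 9819/10000
2 2 9649/10000
3 3 9283/10000
4 4 1833/2000
5 5 8811/10000
6 6 8723/10000
s(4y) = (1/(1833/2000) − 1)/(4) = 167/7332 ≈ 2.2777%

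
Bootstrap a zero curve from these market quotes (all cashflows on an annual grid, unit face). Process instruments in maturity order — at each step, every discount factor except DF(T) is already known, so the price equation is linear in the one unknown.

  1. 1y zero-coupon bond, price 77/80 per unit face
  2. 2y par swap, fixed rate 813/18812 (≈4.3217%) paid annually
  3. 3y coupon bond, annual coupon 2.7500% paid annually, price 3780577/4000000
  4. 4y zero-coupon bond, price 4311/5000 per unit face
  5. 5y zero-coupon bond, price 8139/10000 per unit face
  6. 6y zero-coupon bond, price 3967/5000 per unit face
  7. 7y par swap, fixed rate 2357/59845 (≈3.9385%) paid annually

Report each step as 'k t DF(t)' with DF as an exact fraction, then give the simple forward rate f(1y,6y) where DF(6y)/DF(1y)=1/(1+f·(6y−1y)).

step 1 [1y] zero: DF = P = 77/80 ≈ 0.962500
step 2 [2y] swap r/1=813/18812: DF=(1 − 813/18812·(0.962500))/(1+813/18812) = 9187/10000 ≈ 0.918700
step 3 [3y] bond c/1=11/400: DF=(3780577/4000000 − 11/400·(0.962500+0.918700))/(1+11/400) = 1739/2000 ≈ 0.869500
step 4 [4y] zero: DF = P = 4311/5000 ≈ 0.862200
step 5 [5y] zero: DF = P = 8139/10000 ≈ 0.813900
step 6 [6y] zero: DF = P = 3967/5000 ≈ 0.793400
step 7 [7y] swap r/1=2357/59845: DF=(1 − 2357/59845·(0.962500+0.918700+0.869500+0.862200+0.813900+0.793400))/(1+2357/59845) = 7643/10000 ≈ 0.764300

1 1 77/80
2 2 9187/10000
3 3 1739/2000
4 4 4311/5000
5 5 8139/10000
6 6 3967/5000
7 7 7643/10000
f(1y,6y) = ((77/80)/(3967/5000) − 1)/(5) = 1691/39670 ≈ 4.2627%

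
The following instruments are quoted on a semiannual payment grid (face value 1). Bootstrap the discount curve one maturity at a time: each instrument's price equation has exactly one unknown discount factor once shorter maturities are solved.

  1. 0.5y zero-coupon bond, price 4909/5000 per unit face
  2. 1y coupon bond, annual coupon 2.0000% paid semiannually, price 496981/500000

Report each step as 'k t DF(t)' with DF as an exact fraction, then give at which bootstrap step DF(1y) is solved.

1 1/2 4909/5000
2 1 609/625
DF(1y) is solved at step 2

step 1 [0.5y] zero: DF = P = 4909/5000 ≈ 0.981800
step 2 [1y] bond c/2=1/100: DF=(496981/500000 − 1/100·(0.981800))/(1+1/100) = 609/625 ≈ 0.974400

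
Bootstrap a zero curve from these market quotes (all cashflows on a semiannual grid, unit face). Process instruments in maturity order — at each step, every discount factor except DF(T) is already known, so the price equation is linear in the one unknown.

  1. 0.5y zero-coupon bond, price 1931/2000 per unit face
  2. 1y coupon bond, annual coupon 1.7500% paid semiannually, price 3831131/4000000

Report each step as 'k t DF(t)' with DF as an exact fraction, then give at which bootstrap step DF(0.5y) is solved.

1 1/2 1931/2000
2 1 9411/10000
DF(0.5y) is solved at step 1

step 1 [0.5y] zero: DF = P = 1931/2000 ≈ 0.965500
step 2 [1y] bond c/2=7/800: DF=(3831131/4000000 − 7/800·(0.965500))/(1+7/800) = 9411/10000 ≈ 0.941100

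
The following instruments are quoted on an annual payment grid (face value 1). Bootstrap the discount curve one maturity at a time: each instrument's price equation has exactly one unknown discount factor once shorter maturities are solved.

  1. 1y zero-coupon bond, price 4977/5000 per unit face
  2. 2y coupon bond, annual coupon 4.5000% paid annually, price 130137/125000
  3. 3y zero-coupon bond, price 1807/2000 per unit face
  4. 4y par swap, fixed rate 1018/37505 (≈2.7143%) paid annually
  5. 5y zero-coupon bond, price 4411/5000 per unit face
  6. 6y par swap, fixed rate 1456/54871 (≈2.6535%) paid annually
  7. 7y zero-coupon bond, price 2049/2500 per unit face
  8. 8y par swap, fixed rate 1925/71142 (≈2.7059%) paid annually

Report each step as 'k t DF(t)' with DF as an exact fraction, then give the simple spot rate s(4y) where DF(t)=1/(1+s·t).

step 1 [1y] zero: DF = P = 4977/5000 ≈ 0.995400
step 2 [2y] bond c/1=9/200: DF=(130137/125000 − 9/200·(0.995400))/(1+9/200) = 4767/5000 ≈ 0.953400
step 3 [3y] zero: DF = P = 1807/2000 ≈ 0.903500
step 4 [4y] swap r/1=1018/37505: DF=(1 − 1018/37505·(0.995400+0.953400+0.903500))/(1+1018/37505) = 4491/5000 ≈ 0.898200
step 5 [5y] zero: DF = P = 4411/5000 ≈ 0.882200
step 6 [6y] swap r/1=1456/54871: DF=(1 − 1456/54871·(0.995400+0.953400+0.903500+0.898200+0.882200))/(1+1456/54871) = 534/625 ≈ 0.854400
step 7 [7y] zero: DF = P = 2049/2500 ≈ 0.819600
step 8 [8y] swap r/1=1925/71142: DF=(1 − 1925/71142·(0.995400+0.953400+0.903500+0.898200+0.882200+0.854400+0.819600))/(1+1925/71142) = 323/400 ≈ 0.807500

1 1 4977/5000
2 2 4767/5000
3 3 1807/2000
4 4 4491/5000
5 5 4411/5000
6 6 534/625
7 7 2049/2500
8 8 323/400
s(4y) = (1/(4491/5000) − 1)/(4) = 509/17964 ≈ 2.8334%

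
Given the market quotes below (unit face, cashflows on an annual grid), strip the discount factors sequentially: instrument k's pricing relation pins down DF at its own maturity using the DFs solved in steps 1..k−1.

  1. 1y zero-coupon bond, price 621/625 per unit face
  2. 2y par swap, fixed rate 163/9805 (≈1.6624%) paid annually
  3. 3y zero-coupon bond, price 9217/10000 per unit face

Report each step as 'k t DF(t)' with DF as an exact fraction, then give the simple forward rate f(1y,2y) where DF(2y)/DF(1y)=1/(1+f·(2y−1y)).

step 1 [1y] zero: DF = P = 621/625 ≈ 0.993600
step 2 [2y] swap r/1=163/9805: DF=(1 − 163/9805·(0.993600))/(1+163/9805) = 4837/5000 ≈ 0.967400
step 3 [3y] zero: DF = P = 9217/10000 ≈ 0.921700

1 1 621/625
2 2 4837/5000
3 3 9217/10000
f(1y,2y) = ((621/625)/(4837/5000) − 1)/(1) = 131/4837 ≈ 2.7083%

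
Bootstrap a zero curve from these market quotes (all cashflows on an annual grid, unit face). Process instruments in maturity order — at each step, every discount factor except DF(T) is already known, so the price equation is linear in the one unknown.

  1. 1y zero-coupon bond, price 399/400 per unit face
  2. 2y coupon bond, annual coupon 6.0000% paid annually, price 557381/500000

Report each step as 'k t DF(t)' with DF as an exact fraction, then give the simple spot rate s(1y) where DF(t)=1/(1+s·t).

1 1 399/400
2 2 622/625
s(1y) = (1/(399/400) − 1)/(1) = 1/399 ≈ 0.2506%

step 1 [1y] zero: DF = P = 399/400 ≈ 0.997500
step 2 [2y] bond c/1=3/50: DF=(557381/500000 − 3/50·(0.997500))/(1+3/50) = 622/625 ≈ 0.995200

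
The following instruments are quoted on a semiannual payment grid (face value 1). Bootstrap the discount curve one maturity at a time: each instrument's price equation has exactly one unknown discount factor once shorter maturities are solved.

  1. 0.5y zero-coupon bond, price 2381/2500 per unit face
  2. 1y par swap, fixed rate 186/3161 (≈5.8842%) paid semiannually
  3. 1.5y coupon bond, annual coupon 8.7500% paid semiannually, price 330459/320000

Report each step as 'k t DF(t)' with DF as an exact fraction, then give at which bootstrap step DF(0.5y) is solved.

step 1 [0.5y] zero: DF = P = 2381/2500 ≈ 0.952400
step 2 [1y] swap r/2=93/3161: DF=(1 − 93/3161·(0.952400))/(1+93/3161) = 4721/5000 ≈ 0.944200
step 3 [1.5y] bond c/2=7/160: DF=(330459/320000 − 7/160·(0.952400+0.944200))/(1+7/160) = 9099/10000 ≈ 0.909900

1 1/2 2381/2500
2 1 4721/5000
3 3/2 9099/10000
DF(0.5y) is solved at step 1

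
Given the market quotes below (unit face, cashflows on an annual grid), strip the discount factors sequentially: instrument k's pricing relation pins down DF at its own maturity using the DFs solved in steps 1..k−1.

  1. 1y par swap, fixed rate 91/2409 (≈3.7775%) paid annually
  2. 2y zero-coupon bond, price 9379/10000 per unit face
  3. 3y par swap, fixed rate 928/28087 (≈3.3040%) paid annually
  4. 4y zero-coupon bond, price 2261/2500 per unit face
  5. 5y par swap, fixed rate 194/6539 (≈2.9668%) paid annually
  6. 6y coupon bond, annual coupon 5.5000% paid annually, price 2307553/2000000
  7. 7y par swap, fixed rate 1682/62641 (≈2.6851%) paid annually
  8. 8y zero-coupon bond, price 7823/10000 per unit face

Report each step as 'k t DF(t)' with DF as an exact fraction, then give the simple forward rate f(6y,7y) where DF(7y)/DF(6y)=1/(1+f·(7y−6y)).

step 1 [1y] swap r/1=91/2409: DF=(1 − 91/2409·(0))/(1+91/2409) = 2409/2500 ≈ 0.963600
step 2 [2y] zero: DF = P = 9379/10000 ≈ 0.937900
step 3 [3y] swap r/1=928/28087: DF=(1 − 928/28087·(0.963600+0.937900))/(1+928/28087) = 567/625 ≈ 0.907200
step 4 [4y] zero: DF = P = 2261/2500 ≈ 0.904400
step 5 [5y] swap r/1=194/6539: DF=(1 − 194/6539·(0.963600+0.937900+0.907200+0.904400))/(1+194/6539) = 4321/5000 ≈ 0.864200
step 6 [6y] bond c/1=11/200: DF=(2307553/2000000 − 11/200·(0.963600+0.937900+0.907200+0.904400+0.864200))/(1+11/200) = 171/200 ≈ 0.855000
step 7 [7y] swap r/1=1682/62641: DF=(1 − 1682/62641·(0.963600+0.937900+0.907200+0.904400+0.864200+0.855000))/(1+1682/62641) = 4159/5000 ≈ 0.831800
step 8 [8y] zero: DF = P = 7823/10000 ≈ 0.782300

1 1 2409/2500
2 2 9379/10000
3 3 567/625
4 4 2261/2500
5 5 4321/5000
6 6 171/200
7 7 4159/5000
8 8 7823/10000
f(6y,7y) = ((171/200)/(4159/5000) − 1)/(1) = 116/4159 ≈ 2.7891%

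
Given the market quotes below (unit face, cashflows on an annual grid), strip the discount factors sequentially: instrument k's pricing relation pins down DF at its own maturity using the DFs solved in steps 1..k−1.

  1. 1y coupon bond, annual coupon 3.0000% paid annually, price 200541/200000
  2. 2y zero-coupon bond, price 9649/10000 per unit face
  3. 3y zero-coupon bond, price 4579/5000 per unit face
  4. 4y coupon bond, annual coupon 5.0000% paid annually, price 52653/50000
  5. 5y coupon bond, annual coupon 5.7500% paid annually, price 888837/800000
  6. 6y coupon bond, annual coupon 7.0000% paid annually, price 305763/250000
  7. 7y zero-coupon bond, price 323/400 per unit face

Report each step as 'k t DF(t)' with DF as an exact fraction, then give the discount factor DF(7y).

step 1 [1y] bond c/1=3/100: DF=(200541/200000 − 3/100·(0))/(1+3/100) = 1947/2000 ≈ 0.973500
step 2 [2y] zero: DF = P = 9649/10000 ≈ 0.964900
step 3 [3y] zero: DF = P = 4579/5000 ≈ 0.915800
step 4 [4y] bond c/1=1/20: DF=(52653/50000 − 1/20·(0.973500+0.964900+0.915800))/(1+1/20) = 867/1000 ≈ 0.867000
step 5 [5y] bond c/1=23/400: DF=(888837/800000 − 23/400·(0.973500+0.964900+0.915800+0.867000))/(1+23/400) = 8483/10000 ≈ 0.848300
step 6 [6y] bond c/1=7/100: DF=(305763/250000 − 7/100·(0.973500+0.964900+0.915800+0.867000+0.848300))/(1+7/100) = 8441/10000 ≈ 0.844100
step 7 [7y] zero: DF = P = 323/400 ≈ 0.807500

1 1 1947/2000
2 2 9649/10000
3 3 4579/5000
4 4 867/1000
5 5 8483/10000
6 6 8441/10000
7 7 323/400
DF(7y) = 323/400 ≈ 0.807500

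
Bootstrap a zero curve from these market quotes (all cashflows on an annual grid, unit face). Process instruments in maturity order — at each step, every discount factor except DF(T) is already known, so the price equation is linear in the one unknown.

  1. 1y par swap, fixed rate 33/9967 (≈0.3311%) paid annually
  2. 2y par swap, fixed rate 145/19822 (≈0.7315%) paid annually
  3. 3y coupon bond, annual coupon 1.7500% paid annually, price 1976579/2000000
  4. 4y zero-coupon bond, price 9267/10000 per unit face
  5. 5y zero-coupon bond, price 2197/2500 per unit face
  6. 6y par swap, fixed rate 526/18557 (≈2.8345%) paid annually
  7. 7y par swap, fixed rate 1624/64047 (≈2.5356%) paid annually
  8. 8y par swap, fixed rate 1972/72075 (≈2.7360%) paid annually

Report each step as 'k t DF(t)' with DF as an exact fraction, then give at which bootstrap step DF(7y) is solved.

1 1 9967/10000
2 2 1971/2000
3 3 2343/2500
4 4 9267/10000
5 5 2197/2500
6 6 4211/5000
7 7 1047/1250
8 8 2007/2500
DF(7y) is solved at step 7

step 1 [1y] swap r/1=33/9967: DF=(1 − 33/9967·(0))/(1+33/9967) = 9967/10000 ≈ 0.996700
step 2 [2y] swap r/1=145/19822: DF=(1 − 145/19822·(0.996700))/(1+145/19822) = 1971/2000 ≈ 0.985500
step 3 [3y] bond c/1=7/400: DF=(1976579/2000000 − 7/400·(0.996700+0.985500))/(1+7/400) = 2343/2500 ≈ 0.937200
step 4 [4y] zero: DF = P = 9267/10000 ≈ 0.926700
step 5 [5y] zero: DF = P = 2197/2500 ≈ 0.878800
step 6 [6y] swap r/1=526/18557: DF=(1 − 526/18557·(0.996700+0.985500+0.937200+0.926700+0.878800))/(1+526/18557) = 4211/5000 ≈ 0.842200
step 7 [7y] swap r/1=1624/64047: DF=(1 − 1624/64047·(0.996700+0.985500+0.937200+0.926700+0.878800+0.842200))/(1+1624/64047) = 1047/1250 ≈ 0.837600
step 8 [8y] swap r/1=1972/72075: DF=(1 − 1972/72075·(0.996700+0.985500+0.937200+0.926700+0.878800+0.842200+0.837600))/(1+1972/72075) = 2007/2500 ≈ 0.802800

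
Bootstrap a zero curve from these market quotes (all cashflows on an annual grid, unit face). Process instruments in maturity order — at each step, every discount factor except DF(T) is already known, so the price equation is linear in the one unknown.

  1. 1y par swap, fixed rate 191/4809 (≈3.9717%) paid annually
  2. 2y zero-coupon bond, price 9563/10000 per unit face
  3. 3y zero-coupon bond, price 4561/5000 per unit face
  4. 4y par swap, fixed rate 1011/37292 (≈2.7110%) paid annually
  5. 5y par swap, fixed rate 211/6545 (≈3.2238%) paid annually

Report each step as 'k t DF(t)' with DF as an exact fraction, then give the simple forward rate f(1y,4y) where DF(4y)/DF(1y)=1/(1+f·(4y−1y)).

step 1 [1y] swap r/1=191/4809: DF=(1 − 191/4809·(0))/(1+191/4809) = 4809/5000 ≈ 0.961800
step 2 [2y] zero: DF = P = 9563/10000 ≈ 0.956300
step 3 [3y] zero: DF = P = 4561/5000 ≈ 0.912200
step 4 [4y] swap r/1=1011/37292: DF=(1 − 1011/37292·(0.961800+0.956300+0.912200))/(1+1011/37292) = 8989/10000 ≈ 0.898900
step 5 [5y] swap r/1=211/6545: DF=(1 − 211/6545·(0.961800+0.956300+0.912200+0.898900))/(1+211/6545) = 8523/10000 ≈ 0.852300

1 1 4809/5000
2 2 9563/10000
3 3 4561/5000
4 4 8989/10000
5 5 8523/10000
f(1y,4y) = ((4809/5000)/(8989/10000) − 1)/(3) = 629/26967 ≈ 2.3325%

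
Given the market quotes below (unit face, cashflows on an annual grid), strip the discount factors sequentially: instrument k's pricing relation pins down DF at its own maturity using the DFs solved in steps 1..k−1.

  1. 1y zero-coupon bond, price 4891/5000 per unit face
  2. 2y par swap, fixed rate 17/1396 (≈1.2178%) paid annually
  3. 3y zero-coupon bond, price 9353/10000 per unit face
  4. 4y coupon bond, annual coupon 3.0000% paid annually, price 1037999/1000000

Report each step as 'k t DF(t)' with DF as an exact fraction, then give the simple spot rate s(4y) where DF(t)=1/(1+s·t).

step 1 [1y] zero: DF = P = 4891/5000 ≈ 0.978200
step 2 [2y] swap r/1=17/1396: DF=(1 − 17/1396·(0.978200))/(1+17/1396) = 4881/5000 ≈ 0.976200
step 3 [3y] zero: DF = P = 9353/10000 ≈ 0.935300
step 4 [4y] bond c/1=3/100: DF=(1037999/1000000 − 3/100·(0.978200+0.976200+0.935300))/(1+3/100) = 2309/2500 ≈ 0.923600

1 1 4891/5000
2 2 4881/5000
3 3 9353/10000
4 4 2309/2500
s(4y) = (1/(2309/2500) − 1)/(4) = 191/9236 ≈ 2.0680%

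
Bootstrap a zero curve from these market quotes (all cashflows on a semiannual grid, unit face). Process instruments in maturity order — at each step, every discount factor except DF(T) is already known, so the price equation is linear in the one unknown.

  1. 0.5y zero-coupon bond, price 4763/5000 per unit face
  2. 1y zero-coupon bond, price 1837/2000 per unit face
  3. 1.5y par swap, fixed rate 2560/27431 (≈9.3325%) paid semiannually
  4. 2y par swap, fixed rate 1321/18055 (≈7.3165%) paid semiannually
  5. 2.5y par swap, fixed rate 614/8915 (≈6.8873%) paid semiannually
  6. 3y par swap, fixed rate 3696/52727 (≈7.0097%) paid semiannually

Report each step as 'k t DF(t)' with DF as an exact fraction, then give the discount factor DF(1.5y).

step 1 [0.5y] zero: DF = P = 4763/5000 ≈ 0.952600
step 2 [1y] zero: DF = P = 1837/2000 ≈ 0.918500
step 3 [1.5y] swap r/2=1280/27431: DF=(1 − 1280/27431·(0.952600+0.918500))/(1+1280/27431) = 109/125 ≈ 0.872000
step 4 [2y] swap r/2=1321/36110: DF=(1 − 1321/36110·(0.952600+0.918500+0.872000))/(1+1321/36110) = 8679/10000 ≈ 0.867900
step 5 [2.5y] swap r/2=307/8915: DF=(1 − 307/8915·(0.952600+0.918500+0.872000+0.867900))/(1+307/8915) = 1693/2000 ≈ 0.846500
step 6 [3y] swap r/2=1848/52727: DF=(1 − 1848/52727·(0.952600+0.918500+0.872000+0.867900+0.846500))/(1+1848/52727) = 1019/1250 ≈ 0.815200

1 1/2 4763/5000
2 1 1837/2000
3 3/2 109/125
4 2 8679/10000
5 5/2 1693/2000
6 3 1019/1250
DF(1.5y) = 109/125 ≈ 0.872000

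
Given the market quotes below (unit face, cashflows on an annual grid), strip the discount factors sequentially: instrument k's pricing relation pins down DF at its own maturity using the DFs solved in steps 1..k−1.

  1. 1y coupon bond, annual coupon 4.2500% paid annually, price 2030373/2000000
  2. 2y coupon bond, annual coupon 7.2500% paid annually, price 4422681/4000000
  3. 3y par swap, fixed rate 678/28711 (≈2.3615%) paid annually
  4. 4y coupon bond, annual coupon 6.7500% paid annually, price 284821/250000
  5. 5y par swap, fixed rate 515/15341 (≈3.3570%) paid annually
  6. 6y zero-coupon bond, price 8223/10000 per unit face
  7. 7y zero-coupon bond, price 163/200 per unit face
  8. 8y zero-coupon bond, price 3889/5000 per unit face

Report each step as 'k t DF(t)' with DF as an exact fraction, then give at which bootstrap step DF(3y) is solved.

1 1 4869/5000
2 2 9651/10000
3 3 4661/5000
4 4 8857/10000
5 5 1691/2000
6 6 8223/10000
7 7 163/200
8 8 3889/5000
DF(3y) is solved at step 3

step 1 [1y] bond c/1=17/400: DF=(2030373/2000000 − 17/400·(0))/(1+17/400) = 4869/5000 ≈ 0.973800
step 2 [2y] bond c/1=29/400: DF=(4422681/4000000 − 29/400·(0.973800))/(1+29/400) = 9651/10000 ≈ 0.965100
step 3 [3y] swap r/1=678/28711: DF=(1 − 678/28711·(0.973800+0.965100))/(1+678/28711) = 4661/5000 ≈ 0.932200
step 4 [4y] bond c/1=27/400: DF=(284821/250000 − 27/400·(0.973800+0.965100+0.932200))/(1+27/400) = 8857/10000 ≈ 0.885700
step 5 [5y] swap r/1=515/15341: DF=(1 − 515/15341·(0.973800+0.965100+0.932200+0.885700))/(1+515/15341) = 1691/2000 ≈ 0.845500
step 6 [6y] zero: DF = P = 8223/10000 ≈ 0.822300
step 7 [7y] zero: DF = P = 163/200 ≈ 0.815000
step 8 [8y] zero: DF = P = 3889/5000 ≈ 0.777800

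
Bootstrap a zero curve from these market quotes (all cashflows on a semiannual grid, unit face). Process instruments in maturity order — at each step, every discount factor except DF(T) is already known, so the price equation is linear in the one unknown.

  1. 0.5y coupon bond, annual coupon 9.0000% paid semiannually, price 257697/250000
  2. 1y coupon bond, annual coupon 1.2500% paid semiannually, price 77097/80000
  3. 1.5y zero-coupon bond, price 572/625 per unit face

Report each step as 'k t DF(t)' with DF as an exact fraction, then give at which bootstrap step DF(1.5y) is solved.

step 1 [0.5y] bond c/2=9/200: DF=(257697/250000 − 9/200·(0))/(1+9/200) = 1233/1250 ≈ 0.986400
step 2 [1y] bond c/2=1/160: DF=(77097/80000 − 1/160·(0.986400))/(1+1/160) = 2379/2500 ≈ 0.951600
step 3 [1.5y] zero: DF = P = 572/625 ≈ 0.915200

1 1/2 1233/1250
2 1 2379/2500
3 3/2 572/625
DF(1.5y) is solved at step 3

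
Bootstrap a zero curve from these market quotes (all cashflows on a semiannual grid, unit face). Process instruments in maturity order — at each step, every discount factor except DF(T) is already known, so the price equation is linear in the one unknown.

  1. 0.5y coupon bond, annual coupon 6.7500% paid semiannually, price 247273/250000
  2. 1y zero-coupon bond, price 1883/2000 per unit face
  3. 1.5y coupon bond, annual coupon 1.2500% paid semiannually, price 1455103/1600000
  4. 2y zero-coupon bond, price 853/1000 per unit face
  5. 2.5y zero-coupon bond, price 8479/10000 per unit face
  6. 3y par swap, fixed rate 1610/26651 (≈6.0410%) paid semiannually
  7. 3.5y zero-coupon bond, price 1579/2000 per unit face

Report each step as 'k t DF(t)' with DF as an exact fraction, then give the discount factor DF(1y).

step 1 [0.5y] bond c/2=27/800: DF=(247273/250000 − 27/800·(0))/(1+27/800) = 598/625 ≈ 0.956800
step 2 [1y] zero: DF = P = 1883/2000 ≈ 0.941500
step 3 [1.5y] bond c/2=1/160: DF=(1455103/1600000 − 1/160·(0.956800+0.941500))/(1+1/160) = 223/250 ≈ 0.892000
step 4 [2y] zero: DF = P = 853/1000 ≈ 0.853000
step 5 [2.5y] zero: DF = P = 8479/10000 ≈ 0.847900
step 6 [3y] swap r/2=805/26651: DF=(1 − 805/26651·(0.956800+0.941500+0.892000+0.853000+0.847900))/(1+805/26651) = 839/1000 ≈ 0.839000
step 7 [3.5y] zero: DF = P = 1579/2000 ≈ 0.789500

1 1/2 598/625
2 1 1883/2000
3 3/2 223/250
4 2 853/1000
5 5/2 8479/10000
6 3 839/1000
7 7/2 1579/2000
DF(1y) = 1883/2000 ≈ 0.941500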